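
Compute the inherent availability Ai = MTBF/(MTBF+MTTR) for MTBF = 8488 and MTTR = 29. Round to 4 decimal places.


MTBF = 8488
MTTR = 29
MTBF + MTTR = 8517
Ai = 8488 / 8517
Ai = 0.9966

0.9966


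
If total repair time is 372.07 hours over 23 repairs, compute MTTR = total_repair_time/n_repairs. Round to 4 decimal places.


total_repair_time = 372.07
n_repairs = 23
MTTR = 372.07 / 23
MTTR = 16.177

16.177


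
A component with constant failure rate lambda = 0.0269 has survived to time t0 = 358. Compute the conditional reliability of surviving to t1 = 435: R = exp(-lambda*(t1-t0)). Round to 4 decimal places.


lambda = 0.0269
t0 = 358, t1 = 435
t1 - t0 = 77
lambda * (t1-t0) = 0.0269 * 77 = 2.0713
R = exp(-2.0713)
R = 0.126

0.126


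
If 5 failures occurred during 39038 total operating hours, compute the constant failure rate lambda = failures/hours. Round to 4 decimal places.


failures = 5
total_hours = 39038
lambda = 5 / 39038
lambda = 0.0001

0.0001


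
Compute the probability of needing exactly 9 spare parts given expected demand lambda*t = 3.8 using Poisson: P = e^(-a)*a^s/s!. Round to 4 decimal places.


a = 3.8, s = 9
e^(-a) = e^(-3.8) = 0.0224
a^s = 3.8^9 = 165216.1013
s! = 362880
P = 0.0224 * 165216.1013 / 362880
P = 0.0102

0.0102


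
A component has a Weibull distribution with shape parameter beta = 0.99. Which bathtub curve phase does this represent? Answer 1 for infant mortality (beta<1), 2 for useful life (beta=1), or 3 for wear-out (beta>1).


beta = 0.99
Compare beta to 1:
beta < 1 => infant mortality (phase 1)
beta = 1 => useful life (phase 2)
beta > 1 => wear-out (phase 3)
Since beta = 0.99, this is infant mortality (decreasing failure rate)
Phase = 1

1


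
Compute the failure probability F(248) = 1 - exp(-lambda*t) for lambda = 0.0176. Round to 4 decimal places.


lambda = 0.0176, t = 248
lambda * t = 4.3648
exp(-4.3648) = 0.0127
F(t) = 1 - 0.0127
F(t) = 0.9873

0.9873


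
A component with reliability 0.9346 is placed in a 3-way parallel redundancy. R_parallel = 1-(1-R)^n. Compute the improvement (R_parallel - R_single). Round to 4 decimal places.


R_single = 0.9346, n = 3
1 - R_single = 0.0654
(1 - R_single)^n = 0.0654^3 = 0.0003
R_parallel = 1 - 0.0003 = 0.9997
Improvement = 0.9997 - 0.9346
Improvement = 0.0651

0.0651


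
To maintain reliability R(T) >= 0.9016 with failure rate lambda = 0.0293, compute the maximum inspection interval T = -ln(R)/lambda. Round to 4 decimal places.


R_target = 0.9016
lambda = 0.0293
-ln(0.9016) = 0.1036
T = 0.1036 / 0.0293
T = 3.5353

3.5353


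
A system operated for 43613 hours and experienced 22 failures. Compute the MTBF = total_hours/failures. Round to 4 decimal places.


total_hours = 43613
failures = 22
MTBF = 43613 / 22
MTBF = 1982.4091

1982.4091


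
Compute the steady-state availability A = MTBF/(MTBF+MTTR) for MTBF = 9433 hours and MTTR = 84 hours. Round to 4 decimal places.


MTBF = 9433
MTTR = 84
MTBF + MTTR = 9517
A = 9433 / 9517
A = 0.9912

0.9912


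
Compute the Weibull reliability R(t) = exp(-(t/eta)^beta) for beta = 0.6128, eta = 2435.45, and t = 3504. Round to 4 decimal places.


beta = 0.6128, eta = 2435.45, t = 3504
t/eta = 3504 / 2435.45 = 1.4387
(t/eta)^beta = 1.4387^0.6128 = 1.2497
R(t) = exp(-1.2497)
R(t) = 0.2866

0.2866


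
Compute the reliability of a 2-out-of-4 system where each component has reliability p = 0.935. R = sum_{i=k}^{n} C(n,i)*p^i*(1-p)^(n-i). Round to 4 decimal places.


k = 2, n = 4, p = 0.935
i=2: C(4,2)=6 * 0.935^2 * 0.065^2 = 0.0222
i=3: C(4,3)=4 * 0.935^3 * 0.065^1 = 0.2125
i=4: C(4,4)=1 * 0.935^4 * 0.065^0 = 0.7643
R = sum of terms = 0.999

0.999


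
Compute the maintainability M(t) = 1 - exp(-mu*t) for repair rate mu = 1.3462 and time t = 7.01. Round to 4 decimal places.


mu = 1.3462, t = 7.01
mu * t = 1.3462 * 7.01 = 9.4369
exp(-9.4369) = 0.0001
M(t) = 1 - 0.0001
M(t) = 0.9999

0.9999


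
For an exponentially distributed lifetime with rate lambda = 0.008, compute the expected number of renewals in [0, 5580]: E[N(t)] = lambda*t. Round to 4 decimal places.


lambda = 0.008
t = 5580
E[N(t)] = lambda * t
E[N(t)] = 0.008 * 5580
E[N(t)] = 44.64

44.64


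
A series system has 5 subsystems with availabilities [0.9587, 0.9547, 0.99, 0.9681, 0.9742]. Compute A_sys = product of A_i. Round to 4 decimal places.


Subsystems: [0.9587, 0.9547, 0.99, 0.9681, 0.9742]
After subsystem 1 (A=0.9587): product = 0.9587
After subsystem 2 (A=0.9547): product = 0.9153
After subsystem 3 (A=0.99): product = 0.9061
After subsystem 4 (A=0.9681): product = 0.8772
After subsystem 5 (A=0.9742): product = 0.8546
A_sys = 0.8546

0.8546


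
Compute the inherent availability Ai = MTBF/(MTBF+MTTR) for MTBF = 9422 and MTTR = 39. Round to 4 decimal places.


MTBF = 9422
MTTR = 39
MTBF + MTTR = 9461
Ai = 9422 / 9461
Ai = 0.9959

0.9959


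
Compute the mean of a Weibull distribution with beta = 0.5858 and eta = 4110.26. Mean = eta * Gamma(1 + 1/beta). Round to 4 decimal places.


beta = 0.5858, eta = 4110.26
1/beta = 1.7071
1 + 1/beta = 2.7071
Gamma(2.7071) = 1.5534
Mean = 4110.26 * 1.5534
Mean = 6384.9846

6384.9846


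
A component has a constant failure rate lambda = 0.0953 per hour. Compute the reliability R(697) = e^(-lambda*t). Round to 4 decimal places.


lambda = 0.0953
t = 697
lambda * t = 66.4241
R(t) = e^(-66.4241)
R(t) = 0.0

0.0


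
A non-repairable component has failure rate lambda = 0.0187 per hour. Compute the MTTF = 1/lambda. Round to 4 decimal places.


lambda = 0.0187
MTTF = 1 / 0.0187
MTTF = 53.4759

53.4759


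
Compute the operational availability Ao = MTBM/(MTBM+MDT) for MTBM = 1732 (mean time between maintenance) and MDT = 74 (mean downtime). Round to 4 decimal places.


MTBM = 1732
MDT = 74
MTBM + MDT = 1806
Ao = 1732 / 1806
Ao = 0.959

0.959


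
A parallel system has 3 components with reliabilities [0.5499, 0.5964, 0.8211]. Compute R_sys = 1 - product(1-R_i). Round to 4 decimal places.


Components: [0.5499, 0.5964, 0.8211]
(1 - 0.5499) = 0.4501, running product = 0.4501
(1 - 0.5964) = 0.4036, running product = 0.1817
(1 - 0.8211) = 0.1789, running product = 0.0325
Product of (1-R_i) = 0.0325
R_sys = 1 - 0.0325 = 0.9675

0.9675


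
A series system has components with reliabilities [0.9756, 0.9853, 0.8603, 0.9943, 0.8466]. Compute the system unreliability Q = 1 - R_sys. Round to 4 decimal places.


Components: [0.9756, 0.9853, 0.8603, 0.9943, 0.8466]
After component 1: product = 0.9756
After component 2: product = 0.9613
After component 3: product = 0.827
After component 4: product = 0.8223
After component 5: product = 0.6961
R_sys = 0.6961
Q = 1 - 0.6961 = 0.3039

0.3039


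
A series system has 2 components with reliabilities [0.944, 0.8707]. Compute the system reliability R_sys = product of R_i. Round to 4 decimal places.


Components: [0.944, 0.8707]
After component 1 (R=0.944): product = 0.944
After component 2 (R=0.8707): product = 0.8219
R_sys = 0.8219

0.8219


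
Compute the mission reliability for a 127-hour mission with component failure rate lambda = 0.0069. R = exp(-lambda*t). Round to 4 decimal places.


lambda = 0.0069
mission_time = 127
lambda * t = 0.0069 * 127 = 0.8763
R = exp(-0.8763)
R = 0.4163

0.4163


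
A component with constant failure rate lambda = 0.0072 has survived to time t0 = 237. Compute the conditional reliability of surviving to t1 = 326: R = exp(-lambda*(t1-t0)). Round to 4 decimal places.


lambda = 0.0072
t0 = 237, t1 = 326
t1 - t0 = 89
lambda * (t1-t0) = 0.0072 * 89 = 0.6408
R = exp(-0.6408)
R = 0.5269

0.5269


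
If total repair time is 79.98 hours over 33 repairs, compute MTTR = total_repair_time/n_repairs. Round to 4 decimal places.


total_repair_time = 79.98
n_repairs = 33
MTTR = 79.98 / 33
MTTR = 2.4236

2.4236


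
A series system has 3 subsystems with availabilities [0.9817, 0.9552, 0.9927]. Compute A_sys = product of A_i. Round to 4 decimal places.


Subsystems: [0.9817, 0.9552, 0.9927]
After subsystem 1 (A=0.9817): product = 0.9817
After subsystem 2 (A=0.9552): product = 0.9377
After subsystem 3 (A=0.9927): product = 0.9309
A_sys = 0.9309

0.9309


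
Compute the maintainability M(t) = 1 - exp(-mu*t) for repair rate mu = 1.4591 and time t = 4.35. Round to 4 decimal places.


mu = 1.4591, t = 4.35
mu * t = 1.4591 * 4.35 = 6.3471
exp(-6.3471) = 0.0018
M(t) = 1 - 0.0018
M(t) = 0.9982

0.9982


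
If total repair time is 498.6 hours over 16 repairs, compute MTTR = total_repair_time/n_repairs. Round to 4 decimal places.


total_repair_time = 498.6
n_repairs = 16
MTTR = 498.6 / 16
MTTR = 31.1625

31.1625


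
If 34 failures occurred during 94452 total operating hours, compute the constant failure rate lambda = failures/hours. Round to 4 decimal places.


failures = 34
total_hours = 94452
lambda = 34 / 94452
lambda = 0.0004

0.0004


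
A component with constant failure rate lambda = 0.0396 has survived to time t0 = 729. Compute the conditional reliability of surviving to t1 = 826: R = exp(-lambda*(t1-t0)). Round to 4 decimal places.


lambda = 0.0396
t0 = 729, t1 = 826
t1 - t0 = 97
lambda * (t1-t0) = 0.0396 * 97 = 3.8412
R = exp(-3.8412)
R = 0.0215

0.0215


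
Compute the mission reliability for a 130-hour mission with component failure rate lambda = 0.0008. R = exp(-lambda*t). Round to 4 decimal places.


lambda = 0.0008
mission_time = 130
lambda * t = 0.0008 * 130 = 0.104
R = exp(-0.104)
R = 0.9012

0.9012


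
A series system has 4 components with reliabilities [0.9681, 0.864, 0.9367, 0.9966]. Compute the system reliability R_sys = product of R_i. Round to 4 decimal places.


Components: [0.9681, 0.864, 0.9367, 0.9966]
After component 1 (R=0.9681): product = 0.9681
After component 2 (R=0.864): product = 0.8364
After component 3 (R=0.9367): product = 0.7835
After component 4 (R=0.9966): product = 0.7808
R_sys = 0.7808

0.7808


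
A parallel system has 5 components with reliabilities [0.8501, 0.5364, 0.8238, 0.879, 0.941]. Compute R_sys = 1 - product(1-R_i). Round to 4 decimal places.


Components: [0.8501, 0.5364, 0.8238, 0.879, 0.941]
(1 - 0.8501) = 0.1499, running product = 0.1499
(1 - 0.5364) = 0.4636, running product = 0.0695
(1 - 0.8238) = 0.1762, running product = 0.0122
(1 - 0.879) = 0.121, running product = 0.0015
(1 - 0.941) = 0.059, running product = 0.0001
Product of (1-R_i) = 0.0001
R_sys = 1 - 0.0001 = 0.9999

0.9999


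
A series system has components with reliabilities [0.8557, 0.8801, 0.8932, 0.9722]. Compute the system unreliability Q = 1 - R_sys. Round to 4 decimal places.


Components: [0.8557, 0.8801, 0.8932, 0.9722]
After component 1: product = 0.8557
After component 2: product = 0.7531
After component 3: product = 0.6727
After component 4: product = 0.654
R_sys = 0.654
Q = 1 - 0.654 = 0.346

0.346


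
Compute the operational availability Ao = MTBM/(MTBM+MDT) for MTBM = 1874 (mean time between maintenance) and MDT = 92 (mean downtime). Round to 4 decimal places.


MTBM = 1874
MDT = 92
MTBM + MDT = 1966
Ao = 1874 / 1966
Ao = 0.9532

0.9532


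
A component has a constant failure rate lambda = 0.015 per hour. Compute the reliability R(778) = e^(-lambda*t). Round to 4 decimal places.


lambda = 0.015
t = 778
lambda * t = 11.67
R(t) = e^(-11.67)
R(t) = 0.0

0.0


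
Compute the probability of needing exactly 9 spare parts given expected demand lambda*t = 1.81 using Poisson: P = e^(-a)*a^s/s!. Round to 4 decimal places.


a = 1.81, s = 9
e^(-a) = e^(-1.81) = 0.1637
a^s = 1.81^9 = 208.5005
s! = 362880
P = 0.1637 * 208.5005 / 362880
P = 0.0001

0.0001


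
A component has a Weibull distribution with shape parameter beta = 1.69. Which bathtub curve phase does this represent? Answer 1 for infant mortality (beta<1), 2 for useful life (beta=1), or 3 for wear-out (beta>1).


beta = 1.69
Compare beta to 1:
beta < 1 => infant mortality (phase 1)
beta = 1 => useful life (phase 2)
beta > 1 => wear-out (phase 3)
Since beta = 1.69, this is wear-out (increasing failure rate)
Phase = 3

3


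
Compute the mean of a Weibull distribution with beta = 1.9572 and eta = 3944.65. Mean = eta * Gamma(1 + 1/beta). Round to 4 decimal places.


beta = 1.9572, eta = 3944.65
1/beta = 0.5109
1 + 1/beta = 1.5109
Gamma(1.5109) = 0.8866
Mean = 3944.65 * 0.8866
Mean = 3497.4449

3497.4449


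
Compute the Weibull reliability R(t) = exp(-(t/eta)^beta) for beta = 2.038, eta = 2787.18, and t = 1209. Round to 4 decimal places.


beta = 2.038, eta = 2787.18, t = 1209
t/eta = 1209 / 2787.18 = 0.4338
(t/eta)^beta = 0.4338^2.038 = 0.1823
R(t) = exp(-0.1823)
R(t) = 0.8334

0.8334


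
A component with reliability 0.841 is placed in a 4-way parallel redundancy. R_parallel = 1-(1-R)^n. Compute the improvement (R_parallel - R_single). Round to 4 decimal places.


R_single = 0.841, n = 4
1 - R_single = 0.159
(1 - R_single)^n = 0.159^4 = 0.0006
R_parallel = 1 - 0.0006 = 0.9994
Improvement = 0.9994 - 0.841
Improvement = 0.1584

0.1584


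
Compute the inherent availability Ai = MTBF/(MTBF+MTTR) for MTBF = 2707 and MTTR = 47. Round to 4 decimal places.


MTBF = 2707
MTTR = 47
MTBF + MTTR = 2754
Ai = 2707 / 2754
Ai = 0.9829

0.9829


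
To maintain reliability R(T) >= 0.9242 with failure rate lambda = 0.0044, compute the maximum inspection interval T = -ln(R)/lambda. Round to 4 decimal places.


R_target = 0.9242
lambda = 0.0044
-ln(0.9242) = 0.0788
T = 0.0788 / 0.0044
T = 17.9152

17.9152


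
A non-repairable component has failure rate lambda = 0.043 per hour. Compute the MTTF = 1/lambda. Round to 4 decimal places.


lambda = 0.043
MTTF = 1 / 0.043
MTTF = 23.2558

23.2558


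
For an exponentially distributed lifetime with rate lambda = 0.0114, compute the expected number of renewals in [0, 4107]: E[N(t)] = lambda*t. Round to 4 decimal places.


lambda = 0.0114
t = 4107
E[N(t)] = lambda * t
E[N(t)] = 0.0114 * 4107
E[N(t)] = 46.8198

46.8198


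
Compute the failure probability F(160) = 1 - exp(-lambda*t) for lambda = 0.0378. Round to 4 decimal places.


lambda = 0.0378, t = 160
lambda * t = 6.048
exp(-6.048) = 0.0024
F(t) = 1 - 0.0024
F(t) = 0.9976

0.9976


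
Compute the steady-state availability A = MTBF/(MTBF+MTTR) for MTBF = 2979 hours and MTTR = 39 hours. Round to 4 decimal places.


MTBF = 2979
MTTR = 39
MTBF + MTTR = 3018
A = 2979 / 3018
A = 0.9871

0.9871


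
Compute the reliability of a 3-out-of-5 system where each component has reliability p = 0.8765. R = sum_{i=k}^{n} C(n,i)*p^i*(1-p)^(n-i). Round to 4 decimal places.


k = 3, n = 5, p = 0.8765
i=3: C(5,3)=10 * 0.8765^3 * 0.1235^2 = 0.1027
i=4: C(5,4)=5 * 0.8765^4 * 0.1235^1 = 0.3645
i=5: C(5,5)=1 * 0.8765^5 * 0.1235^0 = 0.5173
R = sum of terms = 0.9845

0.9845


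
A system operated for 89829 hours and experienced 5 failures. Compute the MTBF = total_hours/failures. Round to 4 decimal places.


total_hours = 89829
failures = 5
MTBF = 89829 / 5
MTBF = 17965.8

17965.8


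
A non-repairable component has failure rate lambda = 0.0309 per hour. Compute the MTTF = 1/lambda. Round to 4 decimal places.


lambda = 0.0309
MTTF = 1 / 0.0309
MTTF = 32.3625

32.3625


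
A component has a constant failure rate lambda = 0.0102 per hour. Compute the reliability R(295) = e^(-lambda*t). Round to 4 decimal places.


lambda = 0.0102
t = 295
lambda * t = 3.009
R(t) = e^(-3.009)
R(t) = 0.0493

0.0493


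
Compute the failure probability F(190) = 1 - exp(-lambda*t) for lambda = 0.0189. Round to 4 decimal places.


lambda = 0.0189, t = 190
lambda * t = 3.591
exp(-3.591) = 0.0276
F(t) = 1 - 0.0276
F(t) = 0.9724

0.9724


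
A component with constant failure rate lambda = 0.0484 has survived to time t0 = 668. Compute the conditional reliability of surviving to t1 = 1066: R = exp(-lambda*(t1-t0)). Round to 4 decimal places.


lambda = 0.0484
t0 = 668, t1 = 1066
t1 - t0 = 398
lambda * (t1-t0) = 0.0484 * 398 = 19.2632
R = exp(-19.2632)
R = 0.0

0.0


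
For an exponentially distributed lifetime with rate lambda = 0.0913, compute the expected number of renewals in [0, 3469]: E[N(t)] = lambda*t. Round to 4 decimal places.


lambda = 0.0913
t = 3469
E[N(t)] = lambda * t
E[N(t)] = 0.0913 * 3469
E[N(t)] = 316.7197

316.7197


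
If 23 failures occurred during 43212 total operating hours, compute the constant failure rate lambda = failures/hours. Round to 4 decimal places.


failures = 23
total_hours = 43212
lambda = 23 / 43212
lambda = 0.0005

0.0005


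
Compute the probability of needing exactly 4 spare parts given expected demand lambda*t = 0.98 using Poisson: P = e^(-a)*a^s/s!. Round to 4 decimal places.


a = 0.98, s = 4
e^(-a) = e^(-0.98) = 0.3753
a^s = 0.98^4 = 0.9224
s! = 24
P = 0.3753 * 0.9224 / 24
P = 0.0144

0.0144


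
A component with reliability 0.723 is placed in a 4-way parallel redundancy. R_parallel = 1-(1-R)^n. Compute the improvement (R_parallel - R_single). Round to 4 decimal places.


R_single = 0.723, n = 4
1 - R_single = 0.277
(1 - R_single)^n = 0.277^4 = 0.0059
R_parallel = 1 - 0.0059 = 0.9941
Improvement = 0.9941 - 0.723
Improvement = 0.2711

0.2711


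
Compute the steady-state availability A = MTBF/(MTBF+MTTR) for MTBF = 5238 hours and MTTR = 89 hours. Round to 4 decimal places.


MTBF = 5238
MTTR = 89
MTBF + MTTR = 5327
A = 5238 / 5327
A = 0.9833

0.9833


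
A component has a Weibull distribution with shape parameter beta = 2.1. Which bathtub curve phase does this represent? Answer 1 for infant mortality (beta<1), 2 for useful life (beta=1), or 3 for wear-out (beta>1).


beta = 2.1
Compare beta to 1:
beta < 1 => infant mortality (phase 1)
beta = 1 => useful life (phase 2)
beta > 1 => wear-out (phase 3)
Since beta = 2.1, this is wear-out (increasing failure rate)
Phase = 3

3


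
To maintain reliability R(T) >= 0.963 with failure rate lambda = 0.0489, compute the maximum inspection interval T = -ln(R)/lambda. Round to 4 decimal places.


R_target = 0.963
lambda = 0.0489
-ln(0.963) = 0.0377
T = 0.0377 / 0.0489
T = 0.771

0.771


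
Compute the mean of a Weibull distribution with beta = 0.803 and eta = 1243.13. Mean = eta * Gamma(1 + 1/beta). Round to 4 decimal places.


beta = 0.803, eta = 1243.13
1/beta = 1.2453
1 + 1/beta = 2.2453
Gamma(2.2453) = 1.13
Mean = 1243.13 * 1.13
Mean = 1404.7178

1404.7178


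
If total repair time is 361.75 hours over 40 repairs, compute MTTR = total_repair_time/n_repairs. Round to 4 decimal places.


total_repair_time = 361.75
n_repairs = 40
MTTR = 361.75 / 40
MTTR = 9.0437

9.0437


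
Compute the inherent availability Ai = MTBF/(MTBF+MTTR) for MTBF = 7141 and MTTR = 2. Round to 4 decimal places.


MTBF = 7141
MTTR = 2
MTBF + MTTR = 7143
Ai = 7141 / 7143
Ai = 0.9997

0.9997


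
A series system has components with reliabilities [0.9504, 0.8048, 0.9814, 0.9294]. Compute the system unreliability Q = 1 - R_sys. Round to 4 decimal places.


Components: [0.9504, 0.8048, 0.9814, 0.9294]
After component 1: product = 0.9504
After component 2: product = 0.7649
After component 3: product = 0.7507
After component 4: product = 0.6977
R_sys = 0.6977
Q = 1 - 0.6977 = 0.3023

0.3023


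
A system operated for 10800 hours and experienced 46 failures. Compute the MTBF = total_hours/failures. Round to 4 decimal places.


total_hours = 10800
failures = 46
MTBF = 10800 / 46
MTBF = 234.7826

234.7826


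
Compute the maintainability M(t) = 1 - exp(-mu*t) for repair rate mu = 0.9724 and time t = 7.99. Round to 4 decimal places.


mu = 0.9724, t = 7.99
mu * t = 0.9724 * 7.99 = 7.7695
exp(-7.7695) = 0.0004
M(t) = 1 - 0.0004
M(t) = 0.9996

0.9996


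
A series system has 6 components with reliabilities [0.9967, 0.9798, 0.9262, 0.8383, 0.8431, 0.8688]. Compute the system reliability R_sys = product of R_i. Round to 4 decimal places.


Components: [0.9967, 0.9798, 0.9262, 0.8383, 0.8431, 0.8688]
After component 1 (R=0.9967): product = 0.9967
After component 2 (R=0.9798): product = 0.9766
After component 3 (R=0.9262): product = 0.9045
After component 4 (R=0.8383): product = 0.7582
After component 5 (R=0.8431): product = 0.6393
After component 6 (R=0.8688): product = 0.5554
R_sys = 0.5554

0.5554


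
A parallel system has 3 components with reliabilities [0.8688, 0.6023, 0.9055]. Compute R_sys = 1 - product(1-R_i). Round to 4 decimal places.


Components: [0.8688, 0.6023, 0.9055]
(1 - 0.8688) = 0.1312, running product = 0.1312
(1 - 0.6023) = 0.3977, running product = 0.0522
(1 - 0.9055) = 0.0945, running product = 0.0049
Product of (1-R_i) = 0.0049
R_sys = 1 - 0.0049 = 0.9951

0.9951


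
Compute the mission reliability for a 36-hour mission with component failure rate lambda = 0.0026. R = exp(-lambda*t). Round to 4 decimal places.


lambda = 0.0026
mission_time = 36
lambda * t = 0.0026 * 36 = 0.0936
R = exp(-0.0936)
R = 0.9106

0.9106


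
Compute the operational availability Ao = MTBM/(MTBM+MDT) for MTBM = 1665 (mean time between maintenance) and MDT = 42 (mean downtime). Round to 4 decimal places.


MTBM = 1665
MDT = 42
MTBM + MDT = 1707
Ao = 1665 / 1707
Ao = 0.9754

0.9754


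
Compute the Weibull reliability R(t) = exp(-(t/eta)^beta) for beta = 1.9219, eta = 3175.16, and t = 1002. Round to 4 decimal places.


beta = 1.9219, eta = 3175.16, t = 1002
t/eta = 1002 / 3175.16 = 0.3156
(t/eta)^beta = 0.3156^1.9219 = 0.109
R(t) = exp(-0.109)
R(t) = 0.8968

0.8968


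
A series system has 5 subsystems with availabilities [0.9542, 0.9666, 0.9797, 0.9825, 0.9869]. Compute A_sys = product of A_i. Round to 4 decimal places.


Subsystems: [0.9542, 0.9666, 0.9797, 0.9825, 0.9869]
After subsystem 1 (A=0.9542): product = 0.9542
After subsystem 2 (A=0.9666): product = 0.9223
After subsystem 3 (A=0.9797): product = 0.9036
After subsystem 4 (A=0.9825): product = 0.8878
After subsystem 5 (A=0.9869): product = 0.8762
A_sys = 0.8762

0.8762


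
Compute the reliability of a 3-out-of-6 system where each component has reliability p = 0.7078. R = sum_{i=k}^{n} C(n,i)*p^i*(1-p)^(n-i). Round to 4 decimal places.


k = 3, n = 6, p = 0.7078
i=3: C(6,3)=20 * 0.7078^3 * 0.2922^3 = 0.1769
i=4: C(6,4)=15 * 0.7078^4 * 0.2922^2 = 0.3214
i=5: C(6,5)=6 * 0.7078^5 * 0.2922^1 = 0.3114
i=6: C(6,6)=1 * 0.7078^6 * 0.2922^0 = 0.1257
R = sum of terms = 0.9356

0.9356


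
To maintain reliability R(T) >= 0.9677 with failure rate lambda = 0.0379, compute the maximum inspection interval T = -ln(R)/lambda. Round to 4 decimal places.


R_target = 0.9677
lambda = 0.0379
-ln(0.9677) = 0.0328
T = 0.0328 / 0.0379
T = 0.8663

0.8663


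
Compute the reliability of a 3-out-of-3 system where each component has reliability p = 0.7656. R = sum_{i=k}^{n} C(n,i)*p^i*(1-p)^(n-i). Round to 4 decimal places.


k = 3, n = 3, p = 0.7656
i=3: C(3,3)=1 * 0.7656^3 * 0.2344^0 = 0.4488
R = sum of terms = 0.4488

0.4488


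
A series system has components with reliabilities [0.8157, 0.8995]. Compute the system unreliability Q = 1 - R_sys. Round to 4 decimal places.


Components: [0.8157, 0.8995]
After component 1: product = 0.8157
After component 2: product = 0.7337
R_sys = 0.7337
Q = 1 - 0.7337 = 0.2663

0.2663


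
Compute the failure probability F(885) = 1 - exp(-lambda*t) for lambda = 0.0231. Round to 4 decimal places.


lambda = 0.0231, t = 885
lambda * t = 20.4435
exp(-20.4435) = 0.0
F(t) = 1 - 0.0
F(t) = 1.0

1.0


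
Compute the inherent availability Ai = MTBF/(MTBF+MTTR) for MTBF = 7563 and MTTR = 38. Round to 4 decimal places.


MTBF = 7563
MTTR = 38
MTBF + MTTR = 7601
Ai = 7563 / 7601
Ai = 0.995

0.995


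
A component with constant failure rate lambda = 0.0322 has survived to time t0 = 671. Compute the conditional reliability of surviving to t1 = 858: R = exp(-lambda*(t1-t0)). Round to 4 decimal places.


lambda = 0.0322
t0 = 671, t1 = 858
t1 - t0 = 187
lambda * (t1-t0) = 0.0322 * 187 = 6.0214
R = exp(-6.0214)
R = 0.0024

0.0024


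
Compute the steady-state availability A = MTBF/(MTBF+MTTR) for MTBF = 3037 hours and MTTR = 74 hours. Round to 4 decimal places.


MTBF = 3037
MTTR = 74
MTBF + MTTR = 3111
A = 3037 / 3111
A = 0.9762

0.9762


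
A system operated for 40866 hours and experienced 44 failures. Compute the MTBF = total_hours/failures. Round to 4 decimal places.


total_hours = 40866
failures = 44
MTBF = 40866 / 44
MTBF = 928.7727

928.7727


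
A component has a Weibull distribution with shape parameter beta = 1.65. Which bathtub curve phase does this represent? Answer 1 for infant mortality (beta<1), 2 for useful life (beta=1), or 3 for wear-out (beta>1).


beta = 1.65
Compare beta to 1:
beta < 1 => infant mortality (phase 1)
beta = 1 => useful life (phase 2)
beta > 1 => wear-out (phase 3)
Since beta = 1.65, this is wear-out (increasing failure rate)
Phase = 3

3


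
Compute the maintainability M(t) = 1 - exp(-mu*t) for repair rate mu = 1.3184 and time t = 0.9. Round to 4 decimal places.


mu = 1.3184, t = 0.9
mu * t = 1.3184 * 0.9 = 1.1866
exp(-1.1866) = 0.3053
M(t) = 1 - 0.3053
M(t) = 0.6947

0.6947


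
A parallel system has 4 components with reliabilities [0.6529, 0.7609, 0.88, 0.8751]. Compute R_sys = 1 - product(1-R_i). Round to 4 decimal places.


Components: [0.6529, 0.7609, 0.88, 0.8751]
(1 - 0.6529) = 0.3471, running product = 0.3471
(1 - 0.7609) = 0.2391, running product = 0.083
(1 - 0.88) = 0.12, running product = 0.01
(1 - 0.8751) = 0.1249, running product = 0.0012
Product of (1-R_i) = 0.0012
R_sys = 1 - 0.0012 = 0.9988

0.9988


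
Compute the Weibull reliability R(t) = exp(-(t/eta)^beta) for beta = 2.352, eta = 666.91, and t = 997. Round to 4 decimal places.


beta = 2.352, eta = 666.91, t = 997
t/eta = 997 / 666.91 = 1.495
(t/eta)^beta = 1.495^2.352 = 2.5747
R(t) = exp(-2.5747)
R(t) = 0.0762

0.0762


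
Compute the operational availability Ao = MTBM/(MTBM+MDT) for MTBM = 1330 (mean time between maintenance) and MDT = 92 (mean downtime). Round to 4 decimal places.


MTBM = 1330
MDT = 92
MTBM + MDT = 1422
Ao = 1330 / 1422
Ao = 0.9353

0.9353


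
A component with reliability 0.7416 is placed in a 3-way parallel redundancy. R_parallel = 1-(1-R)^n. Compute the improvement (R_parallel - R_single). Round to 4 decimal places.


R_single = 0.7416, n = 3
1 - R_single = 0.2584
(1 - R_single)^n = 0.2584^3 = 0.0173
R_parallel = 1 - 0.0173 = 0.9827
Improvement = 0.9827 - 0.7416
Improvement = 0.2411

0.2411


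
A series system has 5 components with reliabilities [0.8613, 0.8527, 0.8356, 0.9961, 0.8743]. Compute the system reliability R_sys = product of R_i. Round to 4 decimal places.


Components: [0.8613, 0.8527, 0.8356, 0.9961, 0.8743]
After component 1 (R=0.8613): product = 0.8613
After component 2 (R=0.8527): product = 0.7344
After component 3 (R=0.8356): product = 0.6137
After component 4 (R=0.9961): product = 0.6113
After component 5 (R=0.8743): product = 0.5345
R_sys = 0.5345

0.5345


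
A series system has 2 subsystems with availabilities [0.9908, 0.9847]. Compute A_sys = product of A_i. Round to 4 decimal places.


Subsystems: [0.9908, 0.9847]
After subsystem 1 (A=0.9908): product = 0.9908
After subsystem 2 (A=0.9847): product = 0.9756
A_sys = 0.9756

0.9756


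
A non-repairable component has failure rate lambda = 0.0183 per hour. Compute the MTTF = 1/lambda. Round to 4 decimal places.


lambda = 0.0183
MTTF = 1 / 0.0183
MTTF = 54.6448

54.6448


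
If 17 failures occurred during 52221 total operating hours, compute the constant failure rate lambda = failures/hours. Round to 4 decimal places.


failures = 17
total_hours = 52221
lambda = 17 / 52221
lambda = 0.0003

0.0003


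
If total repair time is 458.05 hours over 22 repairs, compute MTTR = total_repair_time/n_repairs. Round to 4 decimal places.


total_repair_time = 458.05
n_repairs = 22
MTTR = 458.05 / 22
MTTR = 20.8205

20.8205


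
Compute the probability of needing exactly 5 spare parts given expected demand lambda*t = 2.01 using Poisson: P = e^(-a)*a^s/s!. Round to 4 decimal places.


a = 2.01, s = 5
e^(-a) = e^(-2.01) = 0.134
a^s = 2.01^5 = 32.808
s! = 120
P = 0.134 * 32.808 / 120
P = 0.0366

0.0366


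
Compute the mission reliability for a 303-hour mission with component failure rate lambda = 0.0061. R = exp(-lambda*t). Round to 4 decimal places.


lambda = 0.0061
mission_time = 303
lambda * t = 0.0061 * 303 = 1.8483
R = exp(-1.8483)
R = 0.1575

0.1575


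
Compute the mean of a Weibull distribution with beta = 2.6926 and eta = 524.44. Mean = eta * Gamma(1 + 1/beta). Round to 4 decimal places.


beta = 2.6926, eta = 524.44
1/beta = 0.3714
1 + 1/beta = 1.3714
Gamma(1.3714) = 0.8892
Mean = 524.44 * 0.8892
Mean = 466.3321

466.3321


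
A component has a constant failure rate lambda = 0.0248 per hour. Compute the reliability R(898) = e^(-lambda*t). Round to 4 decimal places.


lambda = 0.0248
t = 898
lambda * t = 22.2704
R(t) = e^(-22.2704)
R(t) = 0.0

0.0


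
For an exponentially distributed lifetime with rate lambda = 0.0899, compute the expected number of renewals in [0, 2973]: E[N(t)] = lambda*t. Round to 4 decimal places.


lambda = 0.0899
t = 2973
E[N(t)] = lambda * t
E[N(t)] = 0.0899 * 2973
E[N(t)] = 267.2727

267.2727


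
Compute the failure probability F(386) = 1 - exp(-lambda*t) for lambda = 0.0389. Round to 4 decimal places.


lambda = 0.0389, t = 386
lambda * t = 15.0154
exp(-15.0154) = 0.0
F(t) = 1 - 0.0
F(t) = 1.0

1.0


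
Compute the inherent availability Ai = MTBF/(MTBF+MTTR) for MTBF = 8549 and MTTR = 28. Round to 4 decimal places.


MTBF = 8549
MTTR = 28
MTBF + MTTR = 8577
Ai = 8549 / 8577
Ai = 0.9967

0.9967


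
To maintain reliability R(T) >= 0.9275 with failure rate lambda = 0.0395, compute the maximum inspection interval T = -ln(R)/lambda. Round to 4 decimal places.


R_target = 0.9275
lambda = 0.0395
-ln(0.9275) = 0.0753
T = 0.0753 / 0.0395
T = 1.9054

1.9054


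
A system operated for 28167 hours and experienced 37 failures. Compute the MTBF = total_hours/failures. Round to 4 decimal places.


total_hours = 28167
failures = 37
MTBF = 28167 / 37
MTBF = 761.2703

761.2703


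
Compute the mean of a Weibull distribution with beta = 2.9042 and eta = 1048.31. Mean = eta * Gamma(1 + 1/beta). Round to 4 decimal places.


beta = 2.9042, eta = 1048.31
1/beta = 0.3443
1 + 1/beta = 1.3443
Gamma(1.3443) = 0.8917
Mean = 1048.31 * 0.8917
Mean = 934.823

934.823


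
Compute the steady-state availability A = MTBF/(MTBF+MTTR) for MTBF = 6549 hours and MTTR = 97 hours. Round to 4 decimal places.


MTBF = 6549
MTTR = 97
MTBF + MTTR = 6646
A = 6549 / 6646
A = 0.9854

0.9854


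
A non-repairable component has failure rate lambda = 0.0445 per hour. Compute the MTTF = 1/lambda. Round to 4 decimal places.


lambda = 0.0445
MTTF = 1 / 0.0445
MTTF = 22.4719

22.4719


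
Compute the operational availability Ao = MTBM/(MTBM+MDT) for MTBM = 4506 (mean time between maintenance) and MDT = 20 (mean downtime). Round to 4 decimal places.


MTBM = 4506
MDT = 20
MTBM + MDT = 4526
Ao = 4506 / 4526
Ao = 0.9956

0.9956


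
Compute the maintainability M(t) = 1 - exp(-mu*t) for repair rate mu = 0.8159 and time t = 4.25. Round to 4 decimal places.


mu = 0.8159, t = 4.25
mu * t = 0.8159 * 4.25 = 3.4676
exp(-3.4676) = 0.0312
M(t) = 1 - 0.0312
M(t) = 0.9688

0.9688


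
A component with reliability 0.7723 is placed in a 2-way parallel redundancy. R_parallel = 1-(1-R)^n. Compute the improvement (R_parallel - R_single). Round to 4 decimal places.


R_single = 0.7723, n = 2
1 - R_single = 0.2277
(1 - R_single)^n = 0.2277^2 = 0.0518
R_parallel = 1 - 0.0518 = 0.9482
Improvement = 0.9482 - 0.7723
Improvement = 0.1759

0.1759


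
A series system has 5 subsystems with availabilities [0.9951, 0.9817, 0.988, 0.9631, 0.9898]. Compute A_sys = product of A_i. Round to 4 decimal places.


Subsystems: [0.9951, 0.9817, 0.988, 0.9631, 0.9898]
After subsystem 1 (A=0.9951): product = 0.9951
After subsystem 2 (A=0.9817): product = 0.9769
After subsystem 3 (A=0.988): product = 0.9652
After subsystem 4 (A=0.9631): product = 0.9296
After subsystem 5 (A=0.9898): product = 0.9201
A_sys = 0.9201

0.9201


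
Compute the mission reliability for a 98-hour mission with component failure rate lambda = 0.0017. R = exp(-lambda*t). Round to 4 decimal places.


lambda = 0.0017
mission_time = 98
lambda * t = 0.0017 * 98 = 0.1666
R = exp(-0.1666)
R = 0.8465

0.8465


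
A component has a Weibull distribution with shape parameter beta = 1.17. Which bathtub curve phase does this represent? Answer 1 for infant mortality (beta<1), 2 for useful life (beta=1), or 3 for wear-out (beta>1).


beta = 1.17
Compare beta to 1:
beta < 1 => infant mortality (phase 1)
beta = 1 => useful life (phase 2)
beta > 1 => wear-out (phase 3)
Since beta = 1.17, this is wear-out (increasing failure rate)
Phase = 3

3


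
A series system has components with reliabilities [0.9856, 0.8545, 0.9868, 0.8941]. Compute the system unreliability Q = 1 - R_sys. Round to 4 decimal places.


Components: [0.9856, 0.8545, 0.9868, 0.8941]
After component 1: product = 0.9856
After component 2: product = 0.8422
After component 3: product = 0.8311
After component 4: product = 0.7431
R_sys = 0.7431
Q = 1 - 0.7431 = 0.2569

0.2569


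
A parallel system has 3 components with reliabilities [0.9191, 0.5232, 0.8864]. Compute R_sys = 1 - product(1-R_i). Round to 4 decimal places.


Components: [0.9191, 0.5232, 0.8864]
(1 - 0.9191) = 0.0809, running product = 0.0809
(1 - 0.5232) = 0.4768, running product = 0.0386
(1 - 0.8864) = 0.1136, running product = 0.0044
Product of (1-R_i) = 0.0044
R_sys = 1 - 0.0044 = 0.9956

0.9956


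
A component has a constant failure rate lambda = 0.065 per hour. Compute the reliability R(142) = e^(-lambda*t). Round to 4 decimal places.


lambda = 0.065
t = 142
lambda * t = 9.23
R(t) = e^(-9.23)
R(t) = 0.0001

0.0001


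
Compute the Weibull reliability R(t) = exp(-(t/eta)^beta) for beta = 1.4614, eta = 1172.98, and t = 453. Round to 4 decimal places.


beta = 1.4614, eta = 1172.98, t = 453
t/eta = 453 / 1172.98 = 0.3862
(t/eta)^beta = 0.3862^1.4614 = 0.249
R(t) = exp(-0.249)
R(t) = 0.7796

0.7796


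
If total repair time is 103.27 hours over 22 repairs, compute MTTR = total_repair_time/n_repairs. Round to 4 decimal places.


total_repair_time = 103.27
n_repairs = 22
MTTR = 103.27 / 22
MTTR = 4.6941

4.6941


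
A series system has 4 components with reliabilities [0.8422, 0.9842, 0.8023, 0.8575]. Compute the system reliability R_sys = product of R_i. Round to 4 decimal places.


Components: [0.8422, 0.9842, 0.8023, 0.8575]
After component 1 (R=0.8422): product = 0.8422
After component 2 (R=0.9842): product = 0.8289
After component 3 (R=0.8023): product = 0.665
After component 4 (R=0.8575): product = 0.5703
R_sys = 0.5703

0.5703


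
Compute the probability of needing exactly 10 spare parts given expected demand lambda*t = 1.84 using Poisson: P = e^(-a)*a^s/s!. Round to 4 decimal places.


a = 1.84, s = 10
e^(-a) = e^(-1.84) = 0.1588
a^s = 1.84^10 = 444.8138
s! = 3628800
P = 0.1588 * 444.8138 / 3628800
P = 0.0

0.0


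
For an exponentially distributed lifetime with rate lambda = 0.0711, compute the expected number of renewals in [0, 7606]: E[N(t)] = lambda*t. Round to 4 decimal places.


lambda = 0.0711
t = 7606
E[N(t)] = lambda * t
E[N(t)] = 0.0711 * 7606
E[N(t)] = 540.7866

540.7866


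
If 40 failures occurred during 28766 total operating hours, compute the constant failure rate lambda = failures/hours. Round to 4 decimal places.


failures = 40
total_hours = 28766
lambda = 40 / 28766
lambda = 0.0014

0.0014


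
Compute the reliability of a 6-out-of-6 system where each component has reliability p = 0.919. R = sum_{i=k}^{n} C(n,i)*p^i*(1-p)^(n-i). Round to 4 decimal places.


k = 6, n = 6, p = 0.919
i=6: C(6,6)=1 * 0.919^6 * 0.081^0 = 0.6024
R = sum of terms = 0.6024

0.6024


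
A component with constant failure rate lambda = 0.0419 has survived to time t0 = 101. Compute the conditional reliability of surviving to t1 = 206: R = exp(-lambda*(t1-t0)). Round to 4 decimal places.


lambda = 0.0419
t0 = 101, t1 = 206
t1 - t0 = 105
lambda * (t1-t0) = 0.0419 * 105 = 4.3995
R = exp(-4.3995)
R = 0.0123

0.0123


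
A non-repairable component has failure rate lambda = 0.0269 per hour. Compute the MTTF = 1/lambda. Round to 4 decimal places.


lambda = 0.0269
MTTF = 1 / 0.0269
MTTF = 37.1747

37.1747


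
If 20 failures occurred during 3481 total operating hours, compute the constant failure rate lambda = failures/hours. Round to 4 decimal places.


failures = 20
total_hours = 3481
lambda = 20 / 3481
lambda = 0.0057

0.0057


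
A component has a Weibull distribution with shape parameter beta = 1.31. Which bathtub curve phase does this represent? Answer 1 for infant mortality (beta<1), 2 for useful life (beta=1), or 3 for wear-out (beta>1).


beta = 1.31
Compare beta to 1:
beta < 1 => infant mortality (phase 1)
beta = 1 => useful life (phase 2)
beta > 1 => wear-out (phase 3)
Since beta = 1.31, this is wear-out (increasing failure rate)
Phase = 3

3


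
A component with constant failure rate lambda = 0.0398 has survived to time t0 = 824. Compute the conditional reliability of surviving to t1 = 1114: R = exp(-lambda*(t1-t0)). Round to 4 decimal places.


lambda = 0.0398
t0 = 824, t1 = 1114
t1 - t0 = 290
lambda * (t1-t0) = 0.0398 * 290 = 11.542
R = exp(-11.542)
R = 0.0

0.0


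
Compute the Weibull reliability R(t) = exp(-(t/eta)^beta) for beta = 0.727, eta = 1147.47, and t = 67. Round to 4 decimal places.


beta = 0.727, eta = 1147.47, t = 67
t/eta = 67 / 1147.47 = 0.0584
(t/eta)^beta = 0.0584^0.727 = 0.1268
R(t) = exp(-0.1268)
R(t) = 0.8809

0.8809


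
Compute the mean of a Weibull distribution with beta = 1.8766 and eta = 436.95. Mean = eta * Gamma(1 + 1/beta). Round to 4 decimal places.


beta = 1.8766, eta = 436.95
1/beta = 0.5329
1 + 1/beta = 1.5329
Gamma(1.5329) = 0.8877
Mean = 436.95 * 0.8877
Mean = 387.8958

387.8958


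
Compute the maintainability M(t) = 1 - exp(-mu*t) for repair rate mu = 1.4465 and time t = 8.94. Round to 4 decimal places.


mu = 1.4465, t = 8.94
mu * t = 1.4465 * 8.94 = 12.9317
exp(-12.9317) = 0.0
M(t) = 1 - 0.0
M(t) = 1.0

1.0


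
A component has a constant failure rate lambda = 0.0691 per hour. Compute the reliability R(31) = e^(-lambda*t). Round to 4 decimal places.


lambda = 0.0691
t = 31
lambda * t = 2.1421
R(t) = e^(-2.1421)
R(t) = 0.1174

0.1174


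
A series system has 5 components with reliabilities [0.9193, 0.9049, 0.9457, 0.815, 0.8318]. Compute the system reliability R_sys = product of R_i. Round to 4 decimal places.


Components: [0.9193, 0.9049, 0.9457, 0.815, 0.8318]
After component 1 (R=0.9193): product = 0.9193
After component 2 (R=0.9049): product = 0.8319
After component 3 (R=0.9457): product = 0.7867
After component 4 (R=0.815): product = 0.6412
After component 5 (R=0.8318): product = 0.5333
R_sys = 0.5333

0.5333


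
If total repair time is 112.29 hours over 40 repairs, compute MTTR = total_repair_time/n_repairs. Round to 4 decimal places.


total_repair_time = 112.29
n_repairs = 40
MTTR = 112.29 / 40
MTTR = 2.8073

2.8073


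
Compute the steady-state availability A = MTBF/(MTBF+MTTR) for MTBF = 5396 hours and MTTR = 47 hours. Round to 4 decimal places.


MTBF = 5396
MTTR = 47
MTBF + MTTR = 5443
A = 5396 / 5443
A = 0.9914

0.9914


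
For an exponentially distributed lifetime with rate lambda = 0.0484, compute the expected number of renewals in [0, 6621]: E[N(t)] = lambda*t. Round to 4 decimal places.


lambda = 0.0484
t = 6621
E[N(t)] = lambda * t
E[N(t)] = 0.0484 * 6621
E[N(t)] = 320.4564

320.4564


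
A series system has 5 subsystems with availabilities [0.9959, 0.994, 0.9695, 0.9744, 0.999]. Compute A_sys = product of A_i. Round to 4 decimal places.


Subsystems: [0.9959, 0.994, 0.9695, 0.9744, 0.999]
After subsystem 1 (A=0.9959): product = 0.9959
After subsystem 2 (A=0.994): product = 0.9899
After subsystem 3 (A=0.9695): product = 0.9597
After subsystem 4 (A=0.9744): product = 0.9352
After subsystem 5 (A=0.999): product = 0.9342
A_sys = 0.9342

0.9342
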